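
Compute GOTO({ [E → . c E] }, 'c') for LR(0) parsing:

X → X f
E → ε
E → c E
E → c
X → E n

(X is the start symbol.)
{ [E → . c E], [E → . c], [E → .], [E → c . E] }

GOTO(I, 'c') = CLOSURE({ [A → αX.β] : [A → α.Xβ] ∈ I, X = 'c' })

Items with dot before 'c', with the dot advanced:
  [E → . c E] → [E → c . E]
Closure of the advanced items:
  [E → c . E] has the dot before E: add [E → .], [E → . c E], [E → . c]

GOTO = { [E → . c E], [E → . c], [E → .], [E → c . E] }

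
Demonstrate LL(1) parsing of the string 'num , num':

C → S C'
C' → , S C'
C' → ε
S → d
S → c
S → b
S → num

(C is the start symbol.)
LL(1) parsing maintains a stack (initially the start symbol over $) and the input. At each step: if the stack top is a terminal, match it against the current input token; if it is a non-terminal N, replace it with the RHS of M[N, lookahead] (the unique production whose predict set contains the lookahead).

Stack is shown with the top on the left.

Stack     Input        Action
-----------------------------
C $       num , num $  output C → S C'
S C' $    num , num $  output S → num
num C' $  num , num $  match 'num'
C' $      , num $      output C' → , S C'
, S C' $  , num $      match ','
S C' $    num $        output S → num
num C' $  num $        match 'num'
C' $      $            output C' → ε
$         $            accept

The string is accepted.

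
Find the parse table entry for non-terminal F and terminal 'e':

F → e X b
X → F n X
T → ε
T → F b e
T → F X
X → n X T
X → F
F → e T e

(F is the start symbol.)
F → e X b, F → e T e

To find M[F, 'e'], we find productions for F where 'e' is in the predict set (PREDICT(N → α) = (FIRST(α) \ {ε}) ∪ (FOLLOW(N) if α ⇒* ε)).

F → e X b: PREDICT = { 'e' }
  'e' is in predict set, so this production goes in M[F, 'e']
F → e T e: PREDICT = { 'e' }
  'e' is in predict set, so this production goes in M[F, 'e']

M[F, 'e'] = F → e X b, F → e T e  (a multiply-defined cell — the grammar is not LL(1))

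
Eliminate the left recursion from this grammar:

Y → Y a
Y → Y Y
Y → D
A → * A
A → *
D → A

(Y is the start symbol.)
Y is directly left-recursive. The standard transformation for
  A → A α₁ | ... | A α_m | β₁ | ... | β_n
is
  A  → β₁ A' | ... | β_n A'
  A' → α₁ A' | ... | α_m A' | ε

Y → D becomes Y → D Y'
Y → Y a becomes Y' → a Y'
Y → Y Y becomes Y' → Y Y'
Add Y' → ε

Productions for other non-terminals are unchanged:
  A → * A
  A → *
  D → A

Resulting grammar:
Y → D Y'
Y' → a Y'
Y' → Y Y'
Y' → ε
A → * A
A → *
D → A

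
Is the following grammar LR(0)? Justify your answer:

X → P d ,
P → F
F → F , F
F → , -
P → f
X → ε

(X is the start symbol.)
No. Shift-reduce conflict between [X → .] and [F → . , -]

A grammar is LR(0) if no state in the canonical LR(0) collection has:
  - both a shift item (dot before a terminal) and a complete item (shift-reduce conflict), or
  - two or more complete items (reduce-reduce conflict; the accept item [X' → X .] counts as a complete item here).

Augment with X' → X and build the canonical LR(0) collection (I0 = CLOSURE({[X' → . X]}), then GOTO on every symbol after a dot until no new states appear). It has 11 states:
  I0: { [F → . , -], [F → . F , F], [P → . F], [P → . f], [X → . P d ,], [X → .], [X' → . X] }  — shift, reduce
  I1: { [F → , . -] }  — shift
  I2: { [F → F . , F], [P → F .] }  — shift, reduce
  I3: { [X → P . d ,] }  — shift
  I4: { [X' → X .] }  — accept
  I5: { [P → f .] }  — reduce
  I6: { [X → P d . ,] }  — shift
  I7: { [X → P d , .] }  — reduce
  I8: { [F → . , -], [F → . F , F], [F → F , . F] }  — shift
  I9: { [F → F , F .], [F → F . , F] }  — shift, reduce
  I10: { [F → , - .] }  — reduce

Conflict in state I0:
  Shift-reduce conflict between [X → .] and [F → . , -]
So the grammar is NOT LR(0).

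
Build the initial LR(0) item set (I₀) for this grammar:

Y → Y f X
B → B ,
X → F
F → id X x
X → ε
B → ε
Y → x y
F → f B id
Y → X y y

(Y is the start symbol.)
First, augment the grammar with Y' → Y
I₀ = CLOSURE({ [Y' → . Y] }):
  [Y' → . Y] has the dot before Y: add [Y → . Y f X], [Y → . x y], [Y → . X y y]
  [Y → . X y y] has the dot before X: add [X → . F], [X → .]
  [X → . F] has the dot before F: add [F → . id X x], [F → . f B id]
No further items can be added.

I₀ = { [F → . f B id], [F → . id X x], [X → . F], [X → .], [Y → . X y y], [Y → . Y f X], [Y → . x y], [Y' → . Y] }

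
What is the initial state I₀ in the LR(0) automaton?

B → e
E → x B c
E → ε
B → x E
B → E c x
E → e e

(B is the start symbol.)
First, augment the grammar with B' → B
I₀ = CLOSURE({ [B' → . B] }):
  [B' → . B] has the dot before B: add [B → . e], [B → . x E], [B → . E c x]
  [B → . E c x] has the dot before E: add [E → . x B c], [E → .], [E → . e e]
No further items can be added.

I₀ = { [B → . E c x], [B → . e], [B → . x E], [B' → . B], [E → . e e], [E → . x B c], [E → .] }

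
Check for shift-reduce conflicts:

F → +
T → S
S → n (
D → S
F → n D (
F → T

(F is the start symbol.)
Augment with F' → F and build the canonical LR(0) collection (I0 = CLOSURE({[F' → . F]}), then GOTO on every symbol after a dot until no new states appear). It has 11 states:
  I0: { [F → . +], [F → . T], [F → . n D (], [F' → . F], [S → . n (], [T → . S] }  — shift
  I1: { [F → + .] }  — reduce
  I2: { [F' → F .] }  — accept
  I3: { [T → S .] }  — reduce
  I4: { [F → T .] }  — reduce
  I5: { [D → . S], [F → n . D (], [S → . n (], [S → n . (] }  — shift
  I6: { [S → n ( .] }  — reduce
  I7: { [F → n D . (] }  — shift
  I8: { [D → S .] }  — reduce
  I9: { [S → n . (] }  — shift
  I10: { [F → n D ( .] }  — reduce

No state contains both a complete item and a shift item.

Answer: No shift-reduce conflicts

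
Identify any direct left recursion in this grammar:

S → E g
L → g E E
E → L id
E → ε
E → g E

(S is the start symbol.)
No direct left recursion

Direct left recursion occurs when N → N α for some non-terminal N (the right-hand side begins with the left-hand side itself).

S → E g: starts with E
L → g E E: starts with g
E → L id: starts with L
E → ε: starts with ε
E → g E: starts with g

No direct left recursion found.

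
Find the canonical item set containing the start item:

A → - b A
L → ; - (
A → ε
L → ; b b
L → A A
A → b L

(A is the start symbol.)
{ [A → . - b A], [A → . b L], [A → .], [A' → . A] }

First, augment the grammar with A' → A
I₀ = CLOSURE({ [A' → . A] }):
  [A' → . A] has the dot before A: add [A → . - b A], [A → .], [A → . b L]
No further items can be added.

I₀ = { [A → . - b A], [A → . b L], [A → .], [A' → . A] }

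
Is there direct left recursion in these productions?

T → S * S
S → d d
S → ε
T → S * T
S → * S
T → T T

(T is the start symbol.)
Direct left recursion occurs when N → N α for some non-terminal N (the right-hand side begins with the left-hand side itself).

T → S * S: starts with S
S → d d: starts with d
S → ε: starts with ε
T → S * T: starts with S
S → * S: starts with '*'
T → T T: LEFT RECURSIVE (starts with T)

The grammar has direct left recursion on: T.

Answer: Yes, T is left-recursive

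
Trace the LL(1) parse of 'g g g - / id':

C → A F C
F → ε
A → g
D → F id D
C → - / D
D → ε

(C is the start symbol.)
Stack is shown with the top on the left.

Stack     Input           Action
--------------------------------
C $       g g g - / id $  output C → A F C
A F C $   g g g - / id $  output A → g
g F C $   g g g - / id $  match 'g'
F C $     g g - / id $    output F → ε
C $       g g - / id $    output C → A F C
A F C $   g g - / id $    output A → g
g F C $   g g - / id $    match 'g'
F C $     g - / id $      output F → ε
C $       g - / id $      output C → A F C
A F C $   g - / id $      output A → g
g F C $   g - / id $      match 'g'
F C $     - / id $        output F → ε
C $       - / id $        output C → - / D
- / D $   - / id $        match '-'
/ D $     / id $          match '/'
D $       id $            output D → F id D
F id D $  id $            output F → ε
id D $    id $            match 'id'
D $       $               output D → ε
$         $               accept

The string is accepted.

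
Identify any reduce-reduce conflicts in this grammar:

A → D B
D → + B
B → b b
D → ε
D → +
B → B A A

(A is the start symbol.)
Yes — I4: [A → D B .] vs [D → .]; I9: [D → .] vs [D → + B .]

A reduce-reduce conflict occurs when an LR(0) state has two complete items [A → α .] and [B → β .] — both call for a reduction, and with no lookahead the parser cannot choose between them.

Augment with A' → A and build the canonical LR(0) collection (I0 = CLOSURE({[A' → . A]}), then GOTO on every symbol after a dot until no new states appear). It has 10 states:
  I0: { [A → . D B], [A' → . A], [D → . + B], [D → . +], [D → .] }  — shift, reduce
  I1: { [B → . B A A], [B → . b b], [D → + . B], [D → + .] }  — shift, reduce
  I2: { [A' → A .] }  — accept
  I3: { [A → D . B], [B → . B A A], [B → . b b] }  — shift
  I4: { [A → . D B], [A → D B .], [B → B . A A], [D → . + B], [D → . +], [D → .] }  — shift, 2 reduces
  I5: { [B → b . b] }  — shift
  I6: { [B → b b .] }  — reduce
  I7: { [A → . D B], [B → B A . A], [D → . + B], [D → . +], [D → .] }  — shift, reduce
  I8: { [B → B A A .] }  — reduce
  I9: { [A → . D B], [B → B . A A], [D → + B .], [D → . + B], [D → . +], [D → .] }  — shift, 2 reduces

I4 contains complete items [A → D B .], [D → .] — reduce-reduce conflict.
I9 contains complete items [D → .], [D → + B .] — reduce-reduce conflict.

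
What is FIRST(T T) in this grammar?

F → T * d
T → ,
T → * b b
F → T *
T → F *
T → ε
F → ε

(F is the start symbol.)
FIRST sets of the non-terminals involved (from the grammar, by fixed-point iteration):
  FIRST(T) = { '*', ',', ε }

To compute FIRST(T T), process the symbols left to right:
Symbol T is a non-terminal. Add FIRST(T) \ {ε} = { '*', ',' }
T is nullable (ε ∈ FIRST(T)), continue to the next symbol.
Symbol T is a non-terminal. Add FIRST(T) \ {ε} = { '*', ',' }
T is nullable (ε ∈ FIRST(T)), continue to the next symbol.
All symbols are nullable, so ε is in the result.
FIRST(T T) = { '*', ',', ε }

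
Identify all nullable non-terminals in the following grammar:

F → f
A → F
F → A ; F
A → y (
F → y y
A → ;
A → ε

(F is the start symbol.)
A non-terminal is nullable if it can derive ε (the empty string): either it has an ε-production, or it has a production whose right-hand side consists entirely of nullable non-terminals.

ε-productions: A → ε
So A is immediately nullable.
No further non-terminal can be added: every production for the remaining non-terminals contains a terminal or a non-nullable non-terminal.
Nullable = { 'A' }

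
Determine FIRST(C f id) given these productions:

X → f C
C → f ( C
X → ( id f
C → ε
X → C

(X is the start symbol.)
FIRST sets of the non-terminals involved (from the grammar, by fixed-point iteration):
  FIRST(C) = { 'f', ε }

To compute FIRST(C f id), process the symbols left to right:
Symbol C is a non-terminal. Add FIRST(C) \ {ε} = { 'f' }
C is nullable (ε ∈ FIRST(C)), continue to the next symbol.
Symbol f is a terminal. Add 'f' and stop.
FIRST(C f id) = { 'f' }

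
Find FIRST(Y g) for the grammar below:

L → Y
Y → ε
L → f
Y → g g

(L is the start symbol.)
{ 'g' }

FIRST sets of the non-terminals involved (from the grammar, by fixed-point iteration):
  FIRST(Y) = { 'g', ε }

To compute FIRST(Y g), process the symbols left to right:
Symbol Y is a non-terminal. Add FIRST(Y) \ {ε} = { 'g' }
Y is nullable (ε ∈ FIRST(Y)), continue to the next symbol.
Symbol g is a terminal. Add 'g' and stop.
FIRST(Y g) = { 'g' }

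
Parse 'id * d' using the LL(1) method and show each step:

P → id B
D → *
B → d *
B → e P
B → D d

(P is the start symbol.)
LL(1) parsing maintains a stack (initially the start symbol over $) and the input. At each step: if the stack top is a terminal, match it against the current input token; if it is a non-terminal N, replace it with the RHS of M[N, lookahead] (the unique production whose predict set contains the lookahead).

Stack is shown with the top on the left.

Stack   Input     Action
------------------------
P $     id * d $  output P → id B
id B $  id * d $  match 'id'
B $     * d $     output B → D d
D d $   * d $     output D → *
* d $   * d $     match '*'
d $     d $       match 'd'
$       $         accept

The string is accepted.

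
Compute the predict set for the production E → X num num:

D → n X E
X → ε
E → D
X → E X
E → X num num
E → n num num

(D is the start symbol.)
{ 'n', 'num' }

PREDICT(E → X num num) = (FIRST(RHS) \ {ε}) ∪ (FOLLOW(E) if ε ∈ FIRST(RHS), i.e. RHS ⇒* ε)
FIRST(X) = { 'n', 'num', ε }
FIRST(X num num) = { 'n', 'num' }
ε ∉ FIRST(X num num), so FOLLOW(E) is not added.
PREDICT(E → X num num) = { 'n', 'num' }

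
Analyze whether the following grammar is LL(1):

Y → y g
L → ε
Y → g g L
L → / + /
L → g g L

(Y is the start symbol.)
Yes, the grammar is LL(1).

A grammar is LL(1) if for each non-terminal N with multiple productions, the predict sets of those productions are pairwise disjoint, where PREDICT(N → α) = (FIRST(α) \ {ε}) ∪ (FOLLOW(N) if α ⇒* ε).

Relevant sets:
  FOLLOW(L) = { $ }

For Y:
  PREDICT(Y → y g) = { 'y' }
  PREDICT(Y → g g L) = { 'g' }
For L:
  PREDICT(L → ε) = { $ }
  PREDICT(L → '/' '+' '/') = { '/' }
  PREDICT(L → g g L) = { 'g' }

All predict sets are disjoint. The grammar IS LL(1).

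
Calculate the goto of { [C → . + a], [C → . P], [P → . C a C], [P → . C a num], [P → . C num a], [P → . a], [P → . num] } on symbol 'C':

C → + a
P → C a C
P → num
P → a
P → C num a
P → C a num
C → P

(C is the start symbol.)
{ [P → C . a C], [P → C . a num], [P → C . num a] }

GOTO(I, 'C') = CLOSURE({ [A → αX.β] : [A → α.Xβ] ∈ I, X = 'C' })

Items with dot before 'C', with the dot advanced:
  [P → . C a C] → [P → C . a C]
  [P → . C a num] → [P → C . a num]
  [P → . C num a] → [P → C . num a]
Closure adds nothing (no advanced item has the dot before a non-terminal).

GOTO = { [P → C . a C], [P → C . a num], [P → C . num a] }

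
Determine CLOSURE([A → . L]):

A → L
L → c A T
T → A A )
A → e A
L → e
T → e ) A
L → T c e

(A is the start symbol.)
Start with: [A → . L]
  [A → . L] has the dot before L: add [L → . c A T], [L → . e], [L → . T c e]
  [L → . T c e] has the dot before T: add [T → . A A )], [T → . e ) A]
  [T → . A A )] has the dot before A: add [A → . e A]
No further items can be added.

CLOSURE = { [A → . L], [A → . e A], [L → . T c e], [L → . c A T], [L → . e], [T → . A A )], [T → . e ) A] }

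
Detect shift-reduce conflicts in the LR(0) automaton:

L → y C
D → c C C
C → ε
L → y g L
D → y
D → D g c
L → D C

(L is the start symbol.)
Augment with L' → L and build the canonical LR(0) collection (I0 = CLOSURE({[L' → . L]}), then GOTO on every symbol after a dot until no new states appear). It has 13 states:
  I0: { [D → . D g c], [D → . c C C], [D → . y], [L → . D C], [L → . y C], [L → . y g L], [L' → . L] }  — shift
  I1: { [C → .], [D → D . g c], [L → D . C] }  — shift, reduce
  I2: { [L' → L .] }  — accept
  I3: { [C → .], [D → c . C C] }  — reduce
  I4: { [C → .], [D → y .], [L → y . C], [L → y . g L] }  — shift, 2 reduces
  I5: { [L → y C .] }  — reduce
  I6: { [D → . D g c], [D → . c C C], [D → . y], [L → . D C], [L → . y C], [L → . y g L], [L → y g . L] }  — shift
  I7: { [L → y g L .] }  — reduce
  I8: { [C → .], [D → c C . C] }  — reduce
  I9: { [D → c C C .] }  — reduce
  I10: { [L → D C .] }  — reduce
  I11: { [D → D g . c] }  — shift
  I12: { [D → D g c .] }  — reduce

I1 contains reduce item [C → .] and shift item [D → D . g c] — shift-reduce conflict.
I4 contains reduce items [C → .], [D → y .] and shift item [L → y . g L] — shift-reduce conflict.

Answer: Yes — I1: [C → .] vs [D → D . g c]; I4: [C → .] vs [L → y . g L]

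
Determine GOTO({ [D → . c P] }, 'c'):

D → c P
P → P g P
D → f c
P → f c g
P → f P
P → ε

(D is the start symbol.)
GOTO(I, 'c') = CLOSURE({ [A → αX.β] : [A → α.Xβ] ∈ I, X = 'c' })

Items with dot before 'c', with the dot advanced:
  [D → . c P] → [D → c . P]
Closure of the advanced items:
  [D → c . P] has the dot before P: add [P → . P g P], [P → . f c g], [P → . f P], [P → .]

GOTO = { [D → c . P], [P → . P g P], [P → . f P], [P → . f c g], [P → .] }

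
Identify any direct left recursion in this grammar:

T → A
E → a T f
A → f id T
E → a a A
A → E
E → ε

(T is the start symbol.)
Direct left recursion occurs when N → N α for some non-terminal N (the right-hand side begins with the left-hand side itself).

T → A: starts with A
E → a T f: starts with a
A → f id T: starts with f
E → a a A: starts with a
A → E: starts with E
E → ε: starts with ε

No direct left recursion found.

Answer: No direct left recursion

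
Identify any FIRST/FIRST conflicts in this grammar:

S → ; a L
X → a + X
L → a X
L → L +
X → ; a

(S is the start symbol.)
A FIRST/FIRST conflict occurs when two productions N → α and N → β for the same non-terminal have FIRST(α) ∩ FIRST(β) ≠ ∅ (with ε ∈ FIRST of a nullable right-hand side, so two nullable alternatives also conflict).

FIRST sets of the non-terminals at (or reachable through a nullable prefix from) the front of some alternative:
  FIRST(L) = { 'a' }

Productions for X:
  X → a + X: FIRST = { 'a' }
  X → ; a: FIRST = { ';' }
Productions for L:
  L → a X: FIRST = { 'a' }
  L → L +: FIRST = { 'a' }
S has only one production, so no FIRST/FIRST conflict is possible there.

Conflict for L: L → a X and L → L +
  Overlap: { 'a' }

Answer: Yes. L → a X / L → L '+' on { 'a' }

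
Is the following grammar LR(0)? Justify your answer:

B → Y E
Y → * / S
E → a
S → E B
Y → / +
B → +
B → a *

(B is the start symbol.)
Yes, the grammar is LR(0)

Augment with B' → B and build the canonical LR(0) collection (I0 = CLOSURE({[B' → . B]}), then GOTO on every symbol after a dot until no new states appear). It has 15 states:
  I0: { [B → . +], [B → . Y E], [B → . a *], [B' → . B], [Y → . * / S], [Y → . / +] }  — shift
  I1: { [Y → * . / S] }  — shift
  I2: { [B → + .] }  — reduce
  I3: { [Y → / . +] }  — shift
  I4: { [B' → B .] }  — accept
  I5: { [B → Y . E], [E → . a] }  — shift
  I6: { [B → a . *] }  — shift
  I7: { [B → a * .] }  — reduce
  I8: { [B → Y E .] }  — reduce
  I9: { [E → a .] }  — reduce
  I10: { [Y → / + .] }  — reduce
  I11: { [E → . a], [S → . E B], [Y → * / . S] }  — shift
  I12: { [B → . +], [B → . Y E], [B → . a *], [S → E . B], [Y → . * / S], [Y → . / +] }  — shift
  I13: { [Y → * / S .] }  — reduce
  I14: { [S → E B .] }  — reduce

Every state is either a pure shift/goto state or contains exactly one complete item and nothing to shift — no conflicts. The grammar is LR(0).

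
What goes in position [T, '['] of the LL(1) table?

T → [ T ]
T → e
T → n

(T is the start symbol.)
T → [ T ]

To find M[T, '['], we find productions for T where '[' is in the predict set (PREDICT(N → α) = (FIRST(α) \ {ε}) ∪ (FOLLOW(N) if α ⇒* ε)).

T → [ T ]: PREDICT = { '[' }
  '[' is in predict set, so this production goes in M[T, '[']
T → e: PREDICT = { 'e' }
T → n: PREDICT = { 'n' }

M[T, '['] = T → [ T ]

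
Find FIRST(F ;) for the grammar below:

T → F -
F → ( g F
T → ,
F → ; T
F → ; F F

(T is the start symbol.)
{ '(', ';' }

FIRST sets of the non-terminals involved (from the grammar, by fixed-point iteration):
  FIRST(F) = { '(', ';' }

To compute FIRST(F ;), process the symbols left to right:
Symbol F is a non-terminal. Add FIRST(F) \ {ε} = { '(', ';' }
F is not nullable (ε ∉ FIRST(F)), so stop here.
FIRST(F ;) = { '(', ';' }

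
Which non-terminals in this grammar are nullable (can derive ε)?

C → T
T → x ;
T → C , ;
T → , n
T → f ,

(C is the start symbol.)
None

A non-terminal is nullable if it can derive ε (the empty string): either it has an ε-production, or it has a production whose right-hand side consists entirely of nullable non-terminals.

There are no ε-productions, so no non-terminal can derive ε.
No non-terminals are nullable.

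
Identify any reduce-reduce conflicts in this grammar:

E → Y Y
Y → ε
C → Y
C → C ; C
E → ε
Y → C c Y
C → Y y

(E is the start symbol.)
Yes — I0: [E → .] vs [Y → .]; I3: [C → Y .] vs [Y → .]; I4: [C → Y .] vs [E → Y Y .]; I8: [C → Y .] vs [Y → C c Y .]

A reduce-reduce conflict occurs when an LR(0) state has two complete items [A → α .] and [B → β .] — both call for a reduction, and with no lookahead the parser cannot choose between them.

Augment with E' → E and build the canonical LR(0) collection (I0 = CLOSURE({[E' → . E]}), then GOTO on every symbol after a dot until no new states appear). It has 11 states:
  I0: { [C → . C ; C], [C → . Y y], [C → . Y], [E → . Y Y], [E → .], [E' → . E], [Y → . C c Y], [Y → .] }  — 2 reduces
  I1: { [C → C . ; C], [Y → C . c Y] }  — shift
  I2: { [E' → E .] }  — accept
  I3: { [C → . C ; C], [C → . Y y], [C → . Y], [C → Y . y], [C → Y .], [E → Y . Y], [Y → . C c Y], [Y → .] }  — shift, 2 reduces
  I4: { [C → Y . y], [C → Y .], [E → Y Y .] }  — shift, 2 reduces
  I5: { [C → Y y .] }  — reduce
  I6: { [C → . C ; C], [C → . Y y], [C → . Y], [C → C ; . C], [Y → . C c Y], [Y → .] }  — reduce
  I7: { [C → . C ; C], [C → . Y y], [C → . Y], [Y → . C c Y], [Y → .], [Y → C c . Y] }  — reduce
  I8: { [C → Y . y], [C → Y .], [Y → C c Y .] }  — shift, 2 reduces
  I9: { [C → C . ; C], [C → C ; C .], [Y → C . c Y] }  — shift, reduce
  I10: { [C → Y . y], [C → Y .] }  — shift, reduce

I0 contains complete items [E → .], [Y → .] — reduce-reduce conflict.
I3 contains complete items [C → Y .], [Y → .] — reduce-reduce conflict.
I4 contains complete items [C → Y .], [E → Y Y .] — reduce-reduce conflict.
I8 contains complete items [C → Y .], [Y → C c Y .] — reduce-reduce conflict.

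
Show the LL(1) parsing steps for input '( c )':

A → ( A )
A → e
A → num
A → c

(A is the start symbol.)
LL(1) parsing maintains a stack (initially the start symbol over $) and the input. At each step: if the stack top is a terminal, match it against the current input token; if it is a non-terminal N, replace it with the RHS of M[N, lookahead] (the unique production whose predict set contains the lookahead).

Stack is shown with the top on the left.

Stack    Input    Action
------------------------
A $      ( c ) $  output A → ( A )
( A ) $  ( c ) $  match '('
A ) $    c ) $    output A → c
c ) $    c ) $    match 'c'
) $      ) $      match ')'
$        $        accept

The string is accepted.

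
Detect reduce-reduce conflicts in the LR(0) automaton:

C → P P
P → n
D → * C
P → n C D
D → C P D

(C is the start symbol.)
No reduce-reduce conflicts

A reduce-reduce conflict occurs when an LR(0) state has two complete items [A → α .] and [B → β .] — both call for a reduction, and with no lookahead the parser cannot choose between them.

Augment with C' → C and build the canonical LR(0) collection (I0 = CLOSURE({[C' → . C]}), then GOTO on every symbol after a dot until no new states appear). It has 12 states:
  I0: { [C → . P P], [C' → . C], [P → . n C D], [P → . n] }  — shift
  I1: { [C' → C .] }  — accept
  I2: { [C → P . P], [P → . n C D], [P → . n] }  — shift
  I3: { [C → . P P], [P → . n C D], [P → . n], [P → n . C D], [P → n .] }  — shift, reduce
  I4: { [C → . P P], [D → . * C], [D → . C P D], [P → . n C D], [P → . n], [P → n C . D] }  — shift
  I5: { [C → . P P], [D → * . C], [P → . n C D], [P → . n] }  — shift
  I6: { [D → C . P D], [P → . n C D], [P → . n] }  — shift
  I7: { [P → n C D .] }  — reduce
  I8: { [C → . P P], [D → . * C], [D → . C P D], [D → C P . D], [P → . n C D], [P → . n] }  — shift
  I9: { [D → C P D .] }  — reduce
  I10: { [D → * C .] }  — reduce
  I11: { [C → P P .] }  — reduce

No state contains more than one complete item.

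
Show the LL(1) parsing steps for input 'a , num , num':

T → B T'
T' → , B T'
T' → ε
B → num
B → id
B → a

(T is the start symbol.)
LL(1) parsing maintains a stack (initially the start symbol over $) and the input. At each step: if the stack top is a terminal, match it against the current input token; if it is a non-terminal N, replace it with the RHS of M[N, lookahead] (the unique production whose predict set contains the lookahead).

Stack is shown with the top on the left.

Stack     Input            Action
---------------------------------
T $       a , num , num $  output T → B T'
B T' $    a , num , num $  output B → a
a T' $    a , num , num $  match 'a'
T' $      , num , num $    output T' → , B T'
, B T' $  , num , num $    match ','
B T' $    num , num $      output B → num
num T' $  num , num $      match 'num'
T' $      , num $          output T' → , B T'
, B T' $  , num $          match ','
B T' $    num $            output B → num
num T' $  num $            match 'num'
T' $      $                output T' → ε
$         $                accept

The string is accepted.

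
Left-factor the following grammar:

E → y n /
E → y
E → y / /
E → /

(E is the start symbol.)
E → y E'
E' → n /
E' → ε
E' → / /
E → /

Left-factoring transforms A → αβ₁ | αβ₂ into A → αA' and A' → β₁ | β₂
(α is the longest common prefix among the alternatives). Repeat until
no nonterminal has two alternatives with a common prefix.

Round 1: E has alternatives sharing prefix 'y'. Introduce E': E → y E'
  Add: E' → n /
  Add: E' → ε
  Add: E' → / /

No remaining common prefixes — done.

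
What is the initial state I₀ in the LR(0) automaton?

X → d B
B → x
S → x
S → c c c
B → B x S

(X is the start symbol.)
First, augment the grammar with X' → X
I₀ = CLOSURE({ [X' → . X] }):
  [X' → . X] has the dot before X: add [X → . d B]
No further items can be added.

I₀ = { [X → . d B], [X' → . X] }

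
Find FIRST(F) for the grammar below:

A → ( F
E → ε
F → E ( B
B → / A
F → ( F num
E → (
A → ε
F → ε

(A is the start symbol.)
FIRST sets of the other non-terminals involved (by the same procedure, iterated to a fixed point):
  FIRST(E) = { '(', ε }

From F → E ( B:
  - E is a non-terminal: add FIRST(E) \ {ε} = { '(' }
    E is nullable, so continue to the next symbol
  - '(' is a terminal: add '(' and stop
From F → ( F num:
  - '(' is a terminal: add '(' and stop
From F → ε:
  - ε-production, so ε ∈ FIRST(F)

Collecting: FIRST(F) = { '(', ε }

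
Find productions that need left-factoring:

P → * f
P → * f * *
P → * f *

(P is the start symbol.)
Yes, P has productions with common prefix '* f'

Left-factoring is needed when two productions for the same non-terminal
share a common prefix on the right-hand side.

Productions for P:
  P → * f
  P → * f * *
  P → * f *

Found common prefix '* f' in productions for P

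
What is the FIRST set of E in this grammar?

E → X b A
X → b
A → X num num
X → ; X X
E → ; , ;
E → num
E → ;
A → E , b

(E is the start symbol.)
{ ';', 'b', 'num' }

To compute FIRST(E), examine every production with E on the left-hand side, reading each right-hand side left to right until a non-nullable symbol is reached.

FIRST sets of the other non-terminals involved (by the same procedure, iterated to a fixed point):
  FIRST(X) = { ';', 'b' }

From E → X b A:
  - X is a non-terminal: add FIRST(X) \ {ε} = { ';', 'b' }
    X is not nullable, so stop
From E → ; , ;:
  - ';' is a terminal: add ';' and stop
From E → num:
  - num is a terminal: add 'num' and stop
From E → ;:
  - ';' is a terminal: add ';' and stop

Collecting: FIRST(E) = { ';', 'b', 'num' }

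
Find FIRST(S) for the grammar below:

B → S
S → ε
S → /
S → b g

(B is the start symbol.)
{ '/', 'b', ε }

To compute FIRST(S), examine every production with S on the left-hand side, reading each right-hand side left to right until a non-nullable symbol is reached.

From S → ε:
  - ε-production, so ε ∈ FIRST(S)
From S → /:
  - '/' is a terminal: add '/' and stop
From S → b g:
  - b is a terminal: add 'b' and stop

Collecting: FIRST(S) = { '/', 'b', ε }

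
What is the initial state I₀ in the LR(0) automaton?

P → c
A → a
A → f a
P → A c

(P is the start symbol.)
{ [A → . a], [A → . f a], [P → . A c], [P → . c], [P' → . P] }

First, augment the grammar with P' → P
I₀ = CLOSURE({ [P' → . P] }):
  [P' → . P] has the dot before P: add [P → . c], [P → . A c]
  [P → . A c] has the dot before A: add [A → . a], [A → . f a]
No further items can be added.

I₀ = { [A → . a], [A → . f a], [P → . A c], [P → . c], [P' → . P] }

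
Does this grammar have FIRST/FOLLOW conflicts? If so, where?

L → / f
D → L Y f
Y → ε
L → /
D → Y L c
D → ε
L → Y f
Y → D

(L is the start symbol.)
A FIRST/FOLLOW conflict occurs when a non-terminal N has a nullable alternative N → β (β ⇒* ε) and another alternative N → α with FIRST(α) ∩ FOLLOW(N) ≠ ∅: on such a lookahead the parser cannot decide between expanding α and letting N vanish via β.

Nullable non-terminals: D, Y.
FIRST sets used below: FIRST(L) = { '/', 'f' }, FIRST(Y) = { '/', 'f', ε }, FIRST(D) = { '/', 'f', ε }

D: nullable alternative(s) D → ε; FOLLOW(D) = { '/', 'f' }
  D → L Y f: FIRST \ {ε} = { '/', 'f' } — overlaps FOLLOW(D) on { '/', 'f' }: CONFLICT
  D → Y L c: FIRST \ {ε} = { '/', 'f' } — overlaps FOLLOW(D) on { '/', 'f' }: CONFLICT
  D → ε: FIRST \ {ε} = { } — this is the only nullable alternative, skip

Y: nullable alternative(s) Y → ε, Y → D; FOLLOW(Y) = { '/', 'f' }
  Y → ε: FIRST \ {ε} = { } — disjoint from FOLLOW(Y)
  Y → D: FIRST \ {ε} = { '/', 'f' } — overlaps FOLLOW(Y) on { '/', 'f' }: CONFLICT

L has no nullable alternative, so no FIRST/FOLLOW check is needed there.

So the grammar has 3 FIRST/FOLLOW conflicts (marked CONFLICT above).

Answer: Yes. D → L Y f with FOLLOW(D) on { '/', 'f' }; D → Y L c with FOLLOW(D) on { '/', 'f' }; Y → D with FOLLOW(Y) on { '/', 'f' }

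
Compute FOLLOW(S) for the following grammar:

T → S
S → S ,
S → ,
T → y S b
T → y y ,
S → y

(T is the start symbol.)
To compute FOLLOW(S), find every occurrence of S on a right-hand side N → α S β: add FIRST(β) \ {ε}, and if β is empty or nullable also add FOLLOW(N). Iterate to a fixed point.

In T → S: S is at the end, add FOLLOW(T)
In S → S ,: S is followed by ',', add FIRST(',') \ {ε} = { ',' }
In T → y S b: S is followed by b, add FIRST(b) \ {ε} = { 'b' }

The FOLLOW sets referred to above (computed the same way, to a fixed point):
  FOLLOW(T) = { $ }

Taking the union: FOLLOW(S) = { $, ',', 'b' }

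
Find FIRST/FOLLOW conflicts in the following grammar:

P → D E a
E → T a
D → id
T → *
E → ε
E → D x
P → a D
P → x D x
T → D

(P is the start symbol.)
No FIRST/FOLLOW conflicts.

A FIRST/FOLLOW conflict occurs when a non-terminal N has a nullable alternative N → β (β ⇒* ε) and another alternative N → α with FIRST(α) ∩ FOLLOW(N) ≠ ∅: on such a lookahead the parser cannot decide between expanding α and letting N vanish via β.

Nullable non-terminals: E.
FIRST sets used below: FIRST(T) = { '*', 'id' }, FIRST(D) = { 'id' }

E: nullable alternative(s) E → ε; FOLLOW(E) = { 'a' }
  E → T a: FIRST \ {ε} = { '*', 'id' } — disjoint from FOLLOW(E)
  E → ε: FIRST \ {ε} = { } — this is the only nullable alternative, skip
  E → D x: FIRST \ {ε} = { 'id' } — disjoint from FOLLOW(E)

D, P, T have no nullable alternative, so no FIRST/FOLLOW check is needed there.

No FIRST/FOLLOW conflicts found.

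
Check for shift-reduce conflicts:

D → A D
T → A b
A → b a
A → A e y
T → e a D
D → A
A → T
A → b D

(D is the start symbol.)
Yes — I1: [D → A .] vs [A → A . e y]; I11: [T → A b .] vs [A → . b D]

A shift-reduce conflict occurs when an LR(0) state has both:
  - a complete (reduce) item [A → α .] (dot at the end), and
  - a shift item [B → β . c γ] (dot before a terminal).

Augment with D' → D and build the canonical LR(0) collection (I0 = CLOSURE({[D' → . D]}), then GOTO on every symbol after a dot until no new states appear). It has 14 states:
  I0: { [A → . A e y], [A → . T], [A → . b D], [A → . b a], [D → . A D], [D → . A], [D' → . D], [T → . A b], [T → . e a D] }  — shift
  I1: { [A → . A e y], [A → . T], [A → . b D], [A → . b a], [A → A . e y], [D → . A D], [D → . A], [D → A . D], [D → A .], [T → . A b], [T → . e a D], [T → A . b] }  — shift, reduce
  I2: { [D' → D .] }  — accept
  I3: { [A → T .] }  — reduce
  I4: { [A → . A e y], [A → . T], [A → . b D], [A → . b a], [A → b . D], [A → b . a], [D → . A D], [D → . A], [T → . A b], [T → . e a D] }  — shift
  I5: { [T → e . a D] }  — shift
  I6: { [A → . A e y], [A → . T], [A → . b D], [A → . b a], [D → . A D], [D → . A], [T → . A b], [T → . e a D], [T → e a . D] }  — shift
  I7: { [T → e a D .] }  — reduce
  I8: { [A → b D .] }  — reduce
  I9: { [A → b a .] }  — reduce
  I10: { [D → A D .] }  — reduce
  I11: { [A → . A e y], [A → . T], [A → . b D], [A → . b a], [A → b . D], [A → b . a], [D → . A D], [D → . A], [T → . A b], [T → . e a D], [T → A b .] }  — shift, reduce
  I12: { [A → A e . y], [T → e . a D] }  — shift
  I13: { [A → A e y .] }  — reduce

I1 contains reduce item [D → A .] and shift items [A → A . e y], [A → . b D], [A → . b a], [T → A . b], [T → . e a D] — shift-reduce conflict.
I11 contains reduce item [T → A b .] and shift items [A → . b D], [A → . b a], [A → b . a], [T → . e a D] — shift-reduce conflict.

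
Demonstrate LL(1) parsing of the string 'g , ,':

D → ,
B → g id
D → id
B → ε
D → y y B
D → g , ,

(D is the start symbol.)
Stack is shown with the top on the left.

Stack    Input    Action
------------------------
D $      g , , $  output D → g , ,
g , , $  g , , $  match 'g'
, , $    , , $    match ','
, $      , $      match ','
$        $        accept

The string is accepted.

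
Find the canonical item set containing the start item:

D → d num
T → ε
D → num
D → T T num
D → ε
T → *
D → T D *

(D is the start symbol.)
{ [D → . T D *], [D → . T T num], [D → . d num], [D → . num], [D → .], [D' → . D], [T → . *], [T → .] }

First, augment the grammar with D' → D
I₀ = CLOSURE({ [D' → . D] }):
  [D' → . D] has the dot before D: add [D → . d num], [D → . num], [D → . T T num], [D → .], [D → . T D *]
  [D → . T T num] has the dot before T: add [T → .], [T → . *]
No further items can be added.

I₀ = { [D → . T D *], [D → . T T num], [D → . d num], [D → . num], [D → .], [D' → . D], [T → . *], [T → .] }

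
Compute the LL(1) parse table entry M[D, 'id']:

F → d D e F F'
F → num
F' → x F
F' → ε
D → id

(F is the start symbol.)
To find M[D, 'id'], we find productions for D where 'id' is in the predict set (PREDICT(N → α) = (FIRST(α) \ {ε}) ∪ (FOLLOW(N) if α ⇒* ε)).

D → id: PREDICT = { 'id' }
  'id' is in predict set, so this production goes in M[D, 'id']

M[D, 'id'] = D → id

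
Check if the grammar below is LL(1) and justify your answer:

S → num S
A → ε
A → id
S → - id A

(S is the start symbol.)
Yes, the grammar is LL(1).

A grammar is LL(1) if for each non-terminal N with multiple productions, the predict sets of those productions are pairwise disjoint, where PREDICT(N → α) = (FIRST(α) \ {ε}) ∪ (FOLLOW(N) if α ⇒* ε).

Relevant sets:
  FOLLOW(A) = { $ }

For S:
  PREDICT(S → num S) = { 'num' }
  PREDICT(S → '-' id A) = { '-' }
For A:
  PREDICT(A → ε) = { $ }
  PREDICT(A → id) = { 'id' }

All predict sets are disjoint. The grammar IS LL(1).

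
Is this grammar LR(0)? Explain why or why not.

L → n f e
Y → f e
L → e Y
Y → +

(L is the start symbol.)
Yes, the grammar is LR(0)

A grammar is LR(0) if no state in the canonical LR(0) collection has:
  - both a shift item (dot before a terminal) and a complete item (shift-reduce conflict), or
  - two or more complete items (reduce-reduce conflict; the accept item [L' → L .] counts as a complete item here).

Augment with L' → L and build the canonical LR(0) collection (I0 = CLOSURE({[L' → . L]}), then GOTO on every symbol after a dot until no new states appear). It has 10 states:
  I0: { [L → . e Y], [L → . n f e], [L' → . L] }  — shift
  I1: { [L' → L .] }  — accept
  I2: { [L → e . Y], [Y → . +], [Y → . f e] }  — shift
  I3: { [L → n . f e] }  — shift
  I4: { [L → n f . e] }  — shift
  I5: { [L → n f e .] }  — reduce
  I6: { [Y → + .] }  — reduce
  I7: { [L → e Y .] }  — reduce
  I8: { [Y → f . e] }  — shift
  I9: { [Y → f e .] }  — reduce

Every state is either a pure shift/goto state or contains exactly one complete item and nothing to shift — no conflicts. The grammar is LR(0).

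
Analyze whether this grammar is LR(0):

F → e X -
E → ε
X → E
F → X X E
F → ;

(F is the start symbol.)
Augment with F' → F and build the canonical LR(0) collection (I0 = CLOSURE({[F' → . F]}), then GOTO on every symbol after a dot until no new states appear). It has 10 states:
  I0: { [E → .], [F → . ;], [F → . X X E], [F → . e X -], [F' → . F], [X → . E] }  — shift, reduce
  I1: { [F → ; .] }  — reduce
  I2: { [X → E .] }  — reduce
  I3: { [F' → F .] }  — accept
  I4: { [E → .], [F → X . X E], [X → . E] }  — reduce
  I5: { [E → .], [F → e . X -], [X → . E] }  — reduce
  I6: { [F → e X . -] }  — shift
  I7: { [F → e X - .] }  — reduce
  I8: { [E → .], [F → X X . E] }  — reduce
  I9: { [F → X X E .] }  — reduce

Conflict in state I0:
  Shift-reduce conflict between [E → .] and [F → . ;]
So the grammar is NOT LR(0).

Answer: No. Shift-reduce conflict between [E → .] and [F → . ;]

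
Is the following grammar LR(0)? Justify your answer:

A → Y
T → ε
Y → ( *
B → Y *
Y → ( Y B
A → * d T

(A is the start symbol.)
Yes, the grammar is LR(0)

A grammar is LR(0) if no state in the canonical LR(0) collection has:
  - both a shift item (dot before a terminal) and a complete item (shift-reduce conflict), or
  - two or more complete items (reduce-reduce conflict; the accept item [A' → A .] counts as a complete item here).

Augment with A' → A and build the canonical LR(0) collection (I0 = CLOSURE({[A' → . A]}), then GOTO on every symbol after a dot until no new states appear). It has 12 states:
  I0: { [A → . * d T], [A → . Y], [A' → . A], [Y → . ( *], [Y → . ( Y B] }  — shift
  I1: { [Y → ( . *], [Y → ( . Y B], [Y → . ( *], [Y → . ( Y B] }  — shift
  I2: { [A → * . d T] }  — shift
  I3: { [A' → A .] }  — accept
  I4: { [A → Y .] }  — reduce
  I5: { [A → * d . T], [T → .] }  — reduce
  I6: { [A → * d T .] }  — reduce
  I7: { [Y → ( * .] }  — reduce
  I8: { [B → . Y *], [Y → ( Y . B], [Y → . ( *], [Y → . ( Y B] }  — shift
  I9: { [Y → ( Y B .] }  — reduce
  I10: { [B → Y . *] }  — shift
  I11: { [B → Y * .] }  — reduce

Every state is either a pure shift/goto state or contains exactly one complete item and nothing to shift — no conflicts. The grammar is LR(0).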